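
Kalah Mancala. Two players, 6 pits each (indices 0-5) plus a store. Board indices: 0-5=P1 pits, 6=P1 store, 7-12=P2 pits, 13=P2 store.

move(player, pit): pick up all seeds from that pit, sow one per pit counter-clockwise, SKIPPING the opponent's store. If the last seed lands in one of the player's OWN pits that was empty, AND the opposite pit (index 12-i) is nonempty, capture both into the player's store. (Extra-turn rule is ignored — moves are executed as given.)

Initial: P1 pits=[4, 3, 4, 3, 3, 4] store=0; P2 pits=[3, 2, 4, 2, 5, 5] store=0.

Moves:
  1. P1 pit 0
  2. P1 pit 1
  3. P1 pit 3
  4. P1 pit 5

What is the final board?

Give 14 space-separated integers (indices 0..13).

Answer: 0 0 6 0 6 0 2 5 4 5 3 6 5 0

Derivation:
Move 1: P1 pit0 -> P1=[0,4,5,4,4,4](0) P2=[3,2,4,2,5,5](0)
Move 2: P1 pit1 -> P1=[0,0,6,5,5,5](0) P2=[3,2,4,2,5,5](0)
Move 3: P1 pit3 -> P1=[0,0,6,0,6,6](1) P2=[4,3,4,2,5,5](0)
Move 4: P1 pit5 -> P1=[0,0,6,0,6,0](2) P2=[5,4,5,3,6,5](0)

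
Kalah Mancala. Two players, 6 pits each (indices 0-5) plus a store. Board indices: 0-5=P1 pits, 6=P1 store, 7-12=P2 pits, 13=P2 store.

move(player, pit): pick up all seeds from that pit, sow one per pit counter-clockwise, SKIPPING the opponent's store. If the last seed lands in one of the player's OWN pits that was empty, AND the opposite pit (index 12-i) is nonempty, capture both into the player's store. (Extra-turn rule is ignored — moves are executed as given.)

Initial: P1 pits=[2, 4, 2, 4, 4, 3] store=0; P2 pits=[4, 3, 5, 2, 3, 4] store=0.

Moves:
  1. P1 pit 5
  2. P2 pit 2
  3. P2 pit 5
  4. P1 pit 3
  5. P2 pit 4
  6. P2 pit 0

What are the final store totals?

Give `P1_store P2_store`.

Answer: 2 4

Derivation:
Move 1: P1 pit5 -> P1=[2,4,2,4,4,0](1) P2=[5,4,5,2,3,4](0)
Move 2: P2 pit2 -> P1=[3,4,2,4,4,0](1) P2=[5,4,0,3,4,5](1)
Move 3: P2 pit5 -> P1=[4,5,3,5,4,0](1) P2=[5,4,0,3,4,0](2)
Move 4: P1 pit3 -> P1=[4,5,3,0,5,1](2) P2=[6,5,0,3,4,0](2)
Move 5: P2 pit4 -> P1=[5,6,3,0,5,1](2) P2=[6,5,0,3,0,1](3)
Move 6: P2 pit0 -> P1=[5,6,3,0,5,1](2) P2=[0,6,1,4,1,2](4)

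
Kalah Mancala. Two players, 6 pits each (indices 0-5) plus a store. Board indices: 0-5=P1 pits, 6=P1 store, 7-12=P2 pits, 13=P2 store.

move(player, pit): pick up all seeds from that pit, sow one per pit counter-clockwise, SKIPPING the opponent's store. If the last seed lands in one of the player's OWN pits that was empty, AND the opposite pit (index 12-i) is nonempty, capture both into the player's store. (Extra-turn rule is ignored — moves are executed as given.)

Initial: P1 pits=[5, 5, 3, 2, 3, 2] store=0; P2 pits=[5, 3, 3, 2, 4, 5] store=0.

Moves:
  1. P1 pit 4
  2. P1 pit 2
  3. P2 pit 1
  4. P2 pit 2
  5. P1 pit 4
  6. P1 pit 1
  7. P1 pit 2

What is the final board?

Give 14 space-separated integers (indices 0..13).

Move 1: P1 pit4 -> P1=[5,5,3,2,0,3](1) P2=[6,3,3,2,4,5](0)
Move 2: P1 pit2 -> P1=[5,5,0,3,1,4](1) P2=[6,3,3,2,4,5](0)
Move 3: P2 pit1 -> P1=[5,5,0,3,1,4](1) P2=[6,0,4,3,5,5](0)
Move 4: P2 pit2 -> P1=[5,5,0,3,1,4](1) P2=[6,0,0,4,6,6](1)
Move 5: P1 pit4 -> P1=[5,5,0,3,0,5](1) P2=[6,0,0,4,6,6](1)
Move 6: P1 pit1 -> P1=[5,0,1,4,1,6](2) P2=[6,0,0,4,6,6](1)
Move 7: P1 pit2 -> P1=[5,0,0,5,1,6](2) P2=[6,0,0,4,6,6](1)

Answer: 5 0 0 5 1 6 2 6 0 0 4 6 6 1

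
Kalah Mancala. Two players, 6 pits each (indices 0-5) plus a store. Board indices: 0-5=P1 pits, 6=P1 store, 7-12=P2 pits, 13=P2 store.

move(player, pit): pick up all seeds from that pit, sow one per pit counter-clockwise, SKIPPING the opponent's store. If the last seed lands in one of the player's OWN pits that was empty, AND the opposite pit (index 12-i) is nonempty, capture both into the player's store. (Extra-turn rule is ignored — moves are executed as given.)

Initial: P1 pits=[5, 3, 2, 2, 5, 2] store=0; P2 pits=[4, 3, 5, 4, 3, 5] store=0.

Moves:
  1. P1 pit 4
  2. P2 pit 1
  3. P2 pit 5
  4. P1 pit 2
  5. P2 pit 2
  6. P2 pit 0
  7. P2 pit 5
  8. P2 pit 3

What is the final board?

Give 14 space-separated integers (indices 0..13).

Move 1: P1 pit4 -> P1=[5,3,2,2,0,3](1) P2=[5,4,6,4,3,5](0)
Move 2: P2 pit1 -> P1=[5,3,2,2,0,3](1) P2=[5,0,7,5,4,6](0)
Move 3: P2 pit5 -> P1=[6,4,3,3,1,3](1) P2=[5,0,7,5,4,0](1)
Move 4: P1 pit2 -> P1=[6,4,0,4,2,4](1) P2=[5,0,7,5,4,0](1)
Move 5: P2 pit2 -> P1=[7,5,1,4,2,4](1) P2=[5,0,0,6,5,1](2)
Move 6: P2 pit0 -> P1=[7,5,1,4,2,4](1) P2=[0,1,1,7,6,2](2)
Move 7: P2 pit5 -> P1=[8,5,1,4,2,4](1) P2=[0,1,1,7,6,0](3)
Move 8: P2 pit3 -> P1=[9,6,2,5,2,4](1) P2=[0,1,1,0,7,1](4)

Answer: 9 6 2 5 2 4 1 0 1 1 0 7 1 4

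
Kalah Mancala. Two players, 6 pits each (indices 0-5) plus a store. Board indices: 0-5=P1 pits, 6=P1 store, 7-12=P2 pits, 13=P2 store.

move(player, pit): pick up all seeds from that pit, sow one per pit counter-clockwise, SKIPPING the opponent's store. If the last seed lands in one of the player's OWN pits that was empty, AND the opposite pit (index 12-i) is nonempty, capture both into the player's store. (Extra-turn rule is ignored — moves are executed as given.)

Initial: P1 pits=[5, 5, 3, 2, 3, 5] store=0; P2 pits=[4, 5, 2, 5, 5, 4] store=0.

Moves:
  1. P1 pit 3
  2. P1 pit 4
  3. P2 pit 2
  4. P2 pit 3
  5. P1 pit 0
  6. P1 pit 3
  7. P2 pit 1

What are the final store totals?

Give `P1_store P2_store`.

Move 1: P1 pit3 -> P1=[5,5,3,0,4,6](0) P2=[4,5,2,5,5,4](0)
Move 2: P1 pit4 -> P1=[5,5,3,0,0,7](1) P2=[5,6,2,5,5,4](0)
Move 3: P2 pit2 -> P1=[5,5,3,0,0,7](1) P2=[5,6,0,6,6,4](0)
Move 4: P2 pit3 -> P1=[6,6,4,0,0,7](1) P2=[5,6,0,0,7,5](1)
Move 5: P1 pit0 -> P1=[0,7,5,1,1,8](2) P2=[5,6,0,0,7,5](1)
Move 6: P1 pit3 -> P1=[0,7,5,0,2,8](2) P2=[5,6,0,0,7,5](1)
Move 7: P2 pit1 -> P1=[1,7,5,0,2,8](2) P2=[5,0,1,1,8,6](2)

Answer: 2 2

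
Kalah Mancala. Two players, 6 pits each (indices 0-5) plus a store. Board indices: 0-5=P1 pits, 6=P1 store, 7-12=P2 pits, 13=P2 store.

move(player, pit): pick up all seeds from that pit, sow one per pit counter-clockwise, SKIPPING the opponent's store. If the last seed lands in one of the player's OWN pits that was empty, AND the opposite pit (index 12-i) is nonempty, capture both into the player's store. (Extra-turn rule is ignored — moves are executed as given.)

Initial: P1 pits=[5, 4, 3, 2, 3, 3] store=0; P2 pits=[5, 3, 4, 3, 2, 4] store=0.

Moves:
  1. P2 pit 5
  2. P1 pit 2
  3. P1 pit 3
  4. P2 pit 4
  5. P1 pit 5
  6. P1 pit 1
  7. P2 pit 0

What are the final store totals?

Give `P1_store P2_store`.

Move 1: P2 pit5 -> P1=[6,5,4,2,3,3](0) P2=[5,3,4,3,2,0](1)
Move 2: P1 pit2 -> P1=[6,5,0,3,4,4](1) P2=[5,3,4,3,2,0](1)
Move 3: P1 pit3 -> P1=[6,5,0,0,5,5](2) P2=[5,3,4,3,2,0](1)
Move 4: P2 pit4 -> P1=[6,5,0,0,5,5](2) P2=[5,3,4,3,0,1](2)
Move 5: P1 pit5 -> P1=[6,5,0,0,5,0](3) P2=[6,4,5,4,0,1](2)
Move 6: P1 pit1 -> P1=[6,0,1,1,6,1](4) P2=[6,4,5,4,0,1](2)
Move 7: P2 pit0 -> P1=[6,0,1,1,6,1](4) P2=[0,5,6,5,1,2](3)

Answer: 4 3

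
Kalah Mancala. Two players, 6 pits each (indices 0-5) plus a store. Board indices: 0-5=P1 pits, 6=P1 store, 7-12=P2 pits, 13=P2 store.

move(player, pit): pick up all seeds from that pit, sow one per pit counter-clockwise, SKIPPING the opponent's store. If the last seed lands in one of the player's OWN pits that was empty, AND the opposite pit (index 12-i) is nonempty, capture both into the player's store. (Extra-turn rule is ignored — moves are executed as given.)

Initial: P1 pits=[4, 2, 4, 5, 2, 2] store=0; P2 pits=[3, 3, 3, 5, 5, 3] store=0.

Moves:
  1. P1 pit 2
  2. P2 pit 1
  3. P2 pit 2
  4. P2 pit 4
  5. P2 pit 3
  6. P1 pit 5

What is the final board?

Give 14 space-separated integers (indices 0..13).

Move 1: P1 pit2 -> P1=[4,2,0,6,3,3](1) P2=[3,3,3,5,5,3](0)
Move 2: P2 pit1 -> P1=[4,2,0,6,3,3](1) P2=[3,0,4,6,6,3](0)
Move 3: P2 pit2 -> P1=[4,2,0,6,3,3](1) P2=[3,0,0,7,7,4](1)
Move 4: P2 pit4 -> P1=[5,3,1,7,4,3](1) P2=[3,0,0,7,0,5](2)
Move 5: P2 pit3 -> P1=[6,4,2,8,4,3](1) P2=[3,0,0,0,1,6](3)
Move 6: P1 pit5 -> P1=[6,4,2,8,4,0](2) P2=[4,1,0,0,1,6](3)

Answer: 6 4 2 8 4 0 2 4 1 0 0 1 6 3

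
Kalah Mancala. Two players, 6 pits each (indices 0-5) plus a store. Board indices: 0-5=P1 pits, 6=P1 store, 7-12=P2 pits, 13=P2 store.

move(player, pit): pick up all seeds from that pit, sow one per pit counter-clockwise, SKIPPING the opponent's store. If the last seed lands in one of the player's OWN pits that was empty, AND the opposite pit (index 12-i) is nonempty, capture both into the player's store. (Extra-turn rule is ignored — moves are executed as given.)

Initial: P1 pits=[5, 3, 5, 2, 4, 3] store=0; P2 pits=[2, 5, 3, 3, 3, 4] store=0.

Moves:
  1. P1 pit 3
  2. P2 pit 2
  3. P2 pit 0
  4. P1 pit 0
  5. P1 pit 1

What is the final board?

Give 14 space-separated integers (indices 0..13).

Move 1: P1 pit3 -> P1=[5,3,5,0,5,4](0) P2=[2,5,3,3,3,4](0)
Move 2: P2 pit2 -> P1=[5,3,5,0,5,4](0) P2=[2,5,0,4,4,5](0)
Move 3: P2 pit0 -> P1=[5,3,5,0,5,4](0) P2=[0,6,1,4,4,5](0)
Move 4: P1 pit0 -> P1=[0,4,6,1,6,5](0) P2=[0,6,1,4,4,5](0)
Move 5: P1 pit1 -> P1=[0,0,7,2,7,6](0) P2=[0,6,1,4,4,5](0)

Answer: 0 0 7 2 7 6 0 0 6 1 4 4 5 0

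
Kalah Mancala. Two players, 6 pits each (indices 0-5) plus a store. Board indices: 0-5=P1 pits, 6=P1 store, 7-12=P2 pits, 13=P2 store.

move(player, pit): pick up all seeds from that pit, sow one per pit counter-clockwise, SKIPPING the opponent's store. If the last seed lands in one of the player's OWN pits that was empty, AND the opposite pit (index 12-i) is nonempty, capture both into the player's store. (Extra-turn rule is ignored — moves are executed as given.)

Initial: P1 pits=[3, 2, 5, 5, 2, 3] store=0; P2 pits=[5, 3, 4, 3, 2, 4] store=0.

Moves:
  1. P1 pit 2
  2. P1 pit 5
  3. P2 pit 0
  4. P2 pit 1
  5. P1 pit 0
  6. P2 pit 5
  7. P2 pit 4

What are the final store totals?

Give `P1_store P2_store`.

Move 1: P1 pit2 -> P1=[3,2,0,6,3,4](1) P2=[6,3,4,3,2,4](0)
Move 2: P1 pit5 -> P1=[3,2,0,6,3,0](2) P2=[7,4,5,3,2,4](0)
Move 3: P2 pit0 -> P1=[4,2,0,6,3,0](2) P2=[0,5,6,4,3,5](1)
Move 4: P2 pit1 -> P1=[4,2,0,6,3,0](2) P2=[0,0,7,5,4,6](2)
Move 5: P1 pit0 -> P1=[0,3,1,7,4,0](2) P2=[0,0,7,5,4,6](2)
Move 6: P2 pit5 -> P1=[1,4,2,8,5,0](2) P2=[0,0,7,5,4,0](3)
Move 7: P2 pit4 -> P1=[2,5,2,8,5,0](2) P2=[0,0,7,5,0,1](4)

Answer: 2 4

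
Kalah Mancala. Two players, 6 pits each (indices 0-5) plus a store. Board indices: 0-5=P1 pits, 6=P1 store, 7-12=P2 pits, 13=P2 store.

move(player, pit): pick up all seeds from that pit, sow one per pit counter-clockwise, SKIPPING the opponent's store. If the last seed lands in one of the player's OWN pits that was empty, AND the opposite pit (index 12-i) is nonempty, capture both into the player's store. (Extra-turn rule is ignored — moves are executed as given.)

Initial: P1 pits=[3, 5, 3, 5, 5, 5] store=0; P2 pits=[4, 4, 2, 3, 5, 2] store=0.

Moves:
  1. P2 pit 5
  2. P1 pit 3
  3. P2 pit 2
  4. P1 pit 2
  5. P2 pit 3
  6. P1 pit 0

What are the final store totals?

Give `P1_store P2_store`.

Move 1: P2 pit5 -> P1=[4,5,3,5,5,5](0) P2=[4,4,2,3,5,0](1)
Move 2: P1 pit3 -> P1=[4,5,3,0,6,6](1) P2=[5,5,2,3,5,0](1)
Move 3: P2 pit2 -> P1=[4,5,3,0,6,6](1) P2=[5,5,0,4,6,0](1)
Move 4: P1 pit2 -> P1=[4,5,0,1,7,7](1) P2=[5,5,0,4,6,0](1)
Move 5: P2 pit3 -> P1=[5,5,0,1,7,7](1) P2=[5,5,0,0,7,1](2)
Move 6: P1 pit0 -> P1=[0,6,1,2,8,8](1) P2=[5,5,0,0,7,1](2)

Answer: 1 2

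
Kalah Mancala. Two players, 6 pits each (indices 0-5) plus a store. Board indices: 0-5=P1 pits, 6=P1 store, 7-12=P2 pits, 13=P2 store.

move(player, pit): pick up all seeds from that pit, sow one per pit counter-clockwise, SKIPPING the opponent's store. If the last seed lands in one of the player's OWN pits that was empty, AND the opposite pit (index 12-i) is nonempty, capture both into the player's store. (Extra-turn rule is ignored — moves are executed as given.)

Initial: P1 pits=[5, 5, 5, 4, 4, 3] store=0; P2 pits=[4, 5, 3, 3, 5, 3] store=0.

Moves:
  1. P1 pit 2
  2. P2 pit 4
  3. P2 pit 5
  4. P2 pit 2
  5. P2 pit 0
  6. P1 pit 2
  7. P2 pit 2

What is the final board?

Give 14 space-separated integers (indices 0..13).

Move 1: P1 pit2 -> P1=[5,5,0,5,5,4](1) P2=[5,5,3,3,5,3](0)
Move 2: P2 pit4 -> P1=[6,6,1,5,5,4](1) P2=[5,5,3,3,0,4](1)
Move 3: P2 pit5 -> P1=[7,7,2,5,5,4](1) P2=[5,5,3,3,0,0](2)
Move 4: P2 pit2 -> P1=[0,7,2,5,5,4](1) P2=[5,5,0,4,1,0](10)
Move 5: P2 pit0 -> P1=[0,7,2,5,5,4](1) P2=[0,6,1,5,2,1](10)
Move 6: P1 pit2 -> P1=[0,7,0,6,6,4](1) P2=[0,6,1,5,2,1](10)
Move 7: P2 pit2 -> P1=[0,7,0,6,6,4](1) P2=[0,6,0,6,2,1](10)

Answer: 0 7 0 6 6 4 1 0 6 0 6 2 1 10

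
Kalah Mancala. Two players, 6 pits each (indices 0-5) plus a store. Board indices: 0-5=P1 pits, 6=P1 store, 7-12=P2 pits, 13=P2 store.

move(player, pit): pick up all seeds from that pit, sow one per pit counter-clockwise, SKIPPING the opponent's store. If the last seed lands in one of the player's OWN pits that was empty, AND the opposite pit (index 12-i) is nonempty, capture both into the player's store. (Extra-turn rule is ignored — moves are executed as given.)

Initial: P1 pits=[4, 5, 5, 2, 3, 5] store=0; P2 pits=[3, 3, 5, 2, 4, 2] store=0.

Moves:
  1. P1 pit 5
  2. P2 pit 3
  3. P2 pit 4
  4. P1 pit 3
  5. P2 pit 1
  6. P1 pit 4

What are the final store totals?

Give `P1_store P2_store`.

Answer: 7 2

Derivation:
Move 1: P1 pit5 -> P1=[4,5,5,2,3,0](1) P2=[4,4,6,3,4,2](0)
Move 2: P2 pit3 -> P1=[4,5,5,2,3,0](1) P2=[4,4,6,0,5,3](1)
Move 3: P2 pit4 -> P1=[5,6,6,2,3,0](1) P2=[4,4,6,0,0,4](2)
Move 4: P1 pit3 -> P1=[5,6,6,0,4,0](6) P2=[0,4,6,0,0,4](2)
Move 5: P2 pit1 -> P1=[5,6,6,0,4,0](6) P2=[0,0,7,1,1,5](2)
Move 6: P1 pit4 -> P1=[5,6,6,0,0,1](7) P2=[1,1,7,1,1,5](2)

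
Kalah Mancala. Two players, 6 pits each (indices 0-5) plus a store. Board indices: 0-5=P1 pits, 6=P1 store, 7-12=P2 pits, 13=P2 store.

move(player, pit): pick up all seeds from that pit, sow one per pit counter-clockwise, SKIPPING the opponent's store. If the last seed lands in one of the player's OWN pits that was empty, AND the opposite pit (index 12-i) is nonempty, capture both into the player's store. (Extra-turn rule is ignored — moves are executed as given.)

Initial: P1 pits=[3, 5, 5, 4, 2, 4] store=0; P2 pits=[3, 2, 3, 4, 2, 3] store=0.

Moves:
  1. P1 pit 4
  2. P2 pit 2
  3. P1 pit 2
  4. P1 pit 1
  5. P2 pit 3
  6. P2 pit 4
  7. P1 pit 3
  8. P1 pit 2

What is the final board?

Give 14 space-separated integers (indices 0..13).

Move 1: P1 pit4 -> P1=[3,5,5,4,0,5](1) P2=[3,2,3,4,2,3](0)
Move 2: P2 pit2 -> P1=[3,5,5,4,0,5](1) P2=[3,2,0,5,3,4](0)
Move 3: P1 pit2 -> P1=[3,5,0,5,1,6](2) P2=[4,2,0,5,3,4](0)
Move 4: P1 pit1 -> P1=[3,0,1,6,2,7](3) P2=[4,2,0,5,3,4](0)
Move 5: P2 pit3 -> P1=[4,1,1,6,2,7](3) P2=[4,2,0,0,4,5](1)
Move 6: P2 pit4 -> P1=[5,2,1,6,2,7](3) P2=[4,2,0,0,0,6](2)
Move 7: P1 pit3 -> P1=[5,2,1,0,3,8](4) P2=[5,3,1,0,0,6](2)
Move 8: P1 pit2 -> P1=[5,2,0,0,3,8](6) P2=[5,3,0,0,0,6](2)

Answer: 5 2 0 0 3 8 6 5 3 0 0 0 6 2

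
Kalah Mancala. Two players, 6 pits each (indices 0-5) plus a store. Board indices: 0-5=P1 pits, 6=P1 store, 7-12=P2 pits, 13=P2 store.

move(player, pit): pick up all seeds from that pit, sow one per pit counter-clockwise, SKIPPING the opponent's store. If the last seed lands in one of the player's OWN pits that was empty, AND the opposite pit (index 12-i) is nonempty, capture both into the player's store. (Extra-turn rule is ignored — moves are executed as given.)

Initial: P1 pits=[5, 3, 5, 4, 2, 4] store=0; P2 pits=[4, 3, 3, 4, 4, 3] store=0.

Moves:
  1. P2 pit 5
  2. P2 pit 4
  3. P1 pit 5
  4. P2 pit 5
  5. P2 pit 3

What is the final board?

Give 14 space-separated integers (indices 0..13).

Answer: 8 5 5 4 2 0 1 5 4 4 0 1 1 4

Derivation:
Move 1: P2 pit5 -> P1=[6,4,5,4,2,4](0) P2=[4,3,3,4,4,0](1)
Move 2: P2 pit4 -> P1=[7,5,5,4,2,4](0) P2=[4,3,3,4,0,1](2)
Move 3: P1 pit5 -> P1=[7,5,5,4,2,0](1) P2=[5,4,4,4,0,1](2)
Move 4: P2 pit5 -> P1=[7,5,5,4,2,0](1) P2=[5,4,4,4,0,0](3)
Move 5: P2 pit3 -> P1=[8,5,5,4,2,0](1) P2=[5,4,4,0,1,1](4)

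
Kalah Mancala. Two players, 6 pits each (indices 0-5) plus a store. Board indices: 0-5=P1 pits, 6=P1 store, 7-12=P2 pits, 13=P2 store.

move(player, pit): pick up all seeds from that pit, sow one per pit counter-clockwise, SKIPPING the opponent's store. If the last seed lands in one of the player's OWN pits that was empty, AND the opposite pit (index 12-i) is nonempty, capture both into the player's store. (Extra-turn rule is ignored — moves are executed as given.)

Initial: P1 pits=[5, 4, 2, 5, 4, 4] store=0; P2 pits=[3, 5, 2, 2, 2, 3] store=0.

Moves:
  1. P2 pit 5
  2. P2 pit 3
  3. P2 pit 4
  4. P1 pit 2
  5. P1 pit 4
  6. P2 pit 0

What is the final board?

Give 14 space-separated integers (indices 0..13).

Answer: 1 0 0 6 0 5 1 0 7 4 1 0 1 15

Derivation:
Move 1: P2 pit5 -> P1=[6,5,2,5,4,4](0) P2=[3,5,2,2,2,0](1)
Move 2: P2 pit3 -> P1=[0,5,2,5,4,4](0) P2=[3,5,2,0,3,0](8)
Move 3: P2 pit4 -> P1=[1,5,2,5,4,4](0) P2=[3,5,2,0,0,1](9)
Move 4: P1 pit2 -> P1=[1,5,0,6,5,4](0) P2=[3,5,2,0,0,1](9)
Move 5: P1 pit4 -> P1=[1,5,0,6,0,5](1) P2=[4,6,3,0,0,1](9)
Move 6: P2 pit0 -> P1=[1,0,0,6,0,5](1) P2=[0,7,4,1,0,1](15)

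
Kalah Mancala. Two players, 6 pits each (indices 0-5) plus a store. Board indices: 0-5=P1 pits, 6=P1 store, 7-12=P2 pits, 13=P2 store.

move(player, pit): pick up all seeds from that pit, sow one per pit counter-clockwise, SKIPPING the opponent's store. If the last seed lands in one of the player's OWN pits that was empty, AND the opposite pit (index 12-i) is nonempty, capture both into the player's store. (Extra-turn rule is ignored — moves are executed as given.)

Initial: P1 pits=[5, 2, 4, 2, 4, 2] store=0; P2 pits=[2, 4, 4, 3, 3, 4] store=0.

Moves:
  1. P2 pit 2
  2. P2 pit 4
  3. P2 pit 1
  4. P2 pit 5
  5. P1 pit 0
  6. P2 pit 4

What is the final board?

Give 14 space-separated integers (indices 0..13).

Move 1: P2 pit2 -> P1=[5,2,4,2,4,2](0) P2=[2,4,0,4,4,5](1)
Move 2: P2 pit4 -> P1=[6,3,4,2,4,2](0) P2=[2,4,0,4,0,6](2)
Move 3: P2 pit1 -> P1=[6,3,4,2,4,2](0) P2=[2,0,1,5,1,7](2)
Move 4: P2 pit5 -> P1=[7,4,5,3,5,3](0) P2=[2,0,1,5,1,0](3)
Move 5: P1 pit0 -> P1=[0,5,6,4,6,4](1) P2=[3,0,1,5,1,0](3)
Move 6: P2 pit4 -> P1=[0,5,6,4,6,4](1) P2=[3,0,1,5,0,1](3)

Answer: 0 5 6 4 6 4 1 3 0 1 5 0 1 3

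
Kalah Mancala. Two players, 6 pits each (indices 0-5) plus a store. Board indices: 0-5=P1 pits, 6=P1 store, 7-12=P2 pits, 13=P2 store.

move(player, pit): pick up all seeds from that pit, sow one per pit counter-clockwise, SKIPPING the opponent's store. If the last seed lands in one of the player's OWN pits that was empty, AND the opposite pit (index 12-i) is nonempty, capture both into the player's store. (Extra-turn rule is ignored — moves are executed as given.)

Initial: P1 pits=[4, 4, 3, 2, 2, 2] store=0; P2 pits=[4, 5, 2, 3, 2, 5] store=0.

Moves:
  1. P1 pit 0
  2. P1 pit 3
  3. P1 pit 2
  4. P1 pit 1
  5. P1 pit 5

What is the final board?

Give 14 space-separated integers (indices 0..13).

Move 1: P1 pit0 -> P1=[0,5,4,3,3,2](0) P2=[4,5,2,3,2,5](0)
Move 2: P1 pit3 -> P1=[0,5,4,0,4,3](1) P2=[4,5,2,3,2,5](0)
Move 3: P1 pit2 -> P1=[0,5,0,1,5,4](2) P2=[4,5,2,3,2,5](0)
Move 4: P1 pit1 -> P1=[0,0,1,2,6,5](3) P2=[4,5,2,3,2,5](0)
Move 5: P1 pit5 -> P1=[0,0,1,2,6,0](4) P2=[5,6,3,4,2,5](0)

Answer: 0 0 1 2 6 0 4 5 6 3 4 2 5 0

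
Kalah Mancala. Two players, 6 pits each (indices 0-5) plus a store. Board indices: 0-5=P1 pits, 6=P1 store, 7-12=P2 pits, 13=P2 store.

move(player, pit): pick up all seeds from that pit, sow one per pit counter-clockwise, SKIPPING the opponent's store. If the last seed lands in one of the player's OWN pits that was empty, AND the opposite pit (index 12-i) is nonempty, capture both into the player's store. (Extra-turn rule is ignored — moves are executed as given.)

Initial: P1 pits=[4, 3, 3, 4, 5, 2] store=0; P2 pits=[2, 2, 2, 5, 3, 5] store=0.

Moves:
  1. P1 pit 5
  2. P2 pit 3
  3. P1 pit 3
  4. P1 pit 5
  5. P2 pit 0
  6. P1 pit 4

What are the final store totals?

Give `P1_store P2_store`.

Move 1: P1 pit5 -> P1=[4,3,3,4,5,0](1) P2=[3,2,2,5,3,5](0)
Move 2: P2 pit3 -> P1=[5,4,3,4,5,0](1) P2=[3,2,2,0,4,6](1)
Move 3: P1 pit3 -> P1=[5,4,3,0,6,1](2) P2=[4,2,2,0,4,6](1)
Move 4: P1 pit5 -> P1=[5,4,3,0,6,0](3) P2=[4,2,2,0,4,6](1)
Move 5: P2 pit0 -> P1=[5,4,3,0,6,0](3) P2=[0,3,3,1,5,6](1)
Move 6: P1 pit4 -> P1=[5,4,3,0,0,1](4) P2=[1,4,4,2,5,6](1)

Answer: 4 1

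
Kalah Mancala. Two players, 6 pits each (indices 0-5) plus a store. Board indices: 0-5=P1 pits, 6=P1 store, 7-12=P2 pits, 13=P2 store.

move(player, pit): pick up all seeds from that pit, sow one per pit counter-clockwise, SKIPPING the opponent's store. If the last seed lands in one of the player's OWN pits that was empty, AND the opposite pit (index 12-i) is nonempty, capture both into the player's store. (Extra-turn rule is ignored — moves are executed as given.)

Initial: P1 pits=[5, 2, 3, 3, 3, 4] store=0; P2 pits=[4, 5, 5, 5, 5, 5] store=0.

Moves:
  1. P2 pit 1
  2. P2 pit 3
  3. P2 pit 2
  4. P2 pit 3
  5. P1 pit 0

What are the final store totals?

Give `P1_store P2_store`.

Move 1: P2 pit1 -> P1=[5,2,3,3,3,4](0) P2=[4,0,6,6,6,6](1)
Move 2: P2 pit3 -> P1=[6,3,4,3,3,4](0) P2=[4,0,6,0,7,7](2)
Move 3: P2 pit2 -> P1=[7,4,4,3,3,4](0) P2=[4,0,0,1,8,8](3)
Move 4: P2 pit3 -> P1=[7,4,4,3,3,4](0) P2=[4,0,0,0,9,8](3)
Move 5: P1 pit0 -> P1=[0,5,5,4,4,5](1) P2=[5,0,0,0,9,8](3)

Answer: 1 3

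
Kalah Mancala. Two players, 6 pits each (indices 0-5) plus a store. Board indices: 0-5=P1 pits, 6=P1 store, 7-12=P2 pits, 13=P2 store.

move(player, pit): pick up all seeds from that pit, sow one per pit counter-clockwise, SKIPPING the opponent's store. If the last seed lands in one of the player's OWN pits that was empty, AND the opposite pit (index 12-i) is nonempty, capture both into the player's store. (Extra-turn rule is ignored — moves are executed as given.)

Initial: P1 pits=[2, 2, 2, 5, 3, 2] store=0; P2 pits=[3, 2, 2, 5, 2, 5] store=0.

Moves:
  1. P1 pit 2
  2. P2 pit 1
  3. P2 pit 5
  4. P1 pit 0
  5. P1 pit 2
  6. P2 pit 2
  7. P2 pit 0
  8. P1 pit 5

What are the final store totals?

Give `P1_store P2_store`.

Answer: 1 1

Derivation:
Move 1: P1 pit2 -> P1=[2,2,0,6,4,2](0) P2=[3,2,2,5,2,5](0)
Move 2: P2 pit1 -> P1=[2,2,0,6,4,2](0) P2=[3,0,3,6,2,5](0)
Move 3: P2 pit5 -> P1=[3,3,1,7,4,2](0) P2=[3,0,3,6,2,0](1)
Move 4: P1 pit0 -> P1=[0,4,2,8,4,2](0) P2=[3,0,3,6,2,0](1)
Move 5: P1 pit2 -> P1=[0,4,0,9,5,2](0) P2=[3,0,3,6,2,0](1)
Move 6: P2 pit2 -> P1=[0,4,0,9,5,2](0) P2=[3,0,0,7,3,1](1)
Move 7: P2 pit0 -> P1=[0,4,0,9,5,2](0) P2=[0,1,1,8,3,1](1)
Move 8: P1 pit5 -> P1=[0,4,0,9,5,0](1) P2=[1,1,1,8,3,1](1)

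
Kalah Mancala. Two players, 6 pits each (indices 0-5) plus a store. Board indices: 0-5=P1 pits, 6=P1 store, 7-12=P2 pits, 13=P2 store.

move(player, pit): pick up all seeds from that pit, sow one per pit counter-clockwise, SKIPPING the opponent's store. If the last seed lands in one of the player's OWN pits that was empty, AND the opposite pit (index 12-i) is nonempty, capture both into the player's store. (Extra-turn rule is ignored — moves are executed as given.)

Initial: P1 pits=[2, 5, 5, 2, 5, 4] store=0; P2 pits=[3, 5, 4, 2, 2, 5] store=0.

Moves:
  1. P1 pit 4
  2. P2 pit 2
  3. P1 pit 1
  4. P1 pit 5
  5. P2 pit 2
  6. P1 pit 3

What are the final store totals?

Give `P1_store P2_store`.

Answer: 4 1

Derivation:
Move 1: P1 pit4 -> P1=[2,5,5,2,0,5](1) P2=[4,6,5,2,2,5](0)
Move 2: P2 pit2 -> P1=[3,5,5,2,0,5](1) P2=[4,6,0,3,3,6](1)
Move 3: P1 pit1 -> P1=[3,0,6,3,1,6](2) P2=[4,6,0,3,3,6](1)
Move 4: P1 pit5 -> P1=[3,0,6,3,1,0](3) P2=[5,7,1,4,4,6](1)
Move 5: P2 pit2 -> P1=[3,0,6,3,1,0](3) P2=[5,7,0,5,4,6](1)
Move 6: P1 pit3 -> P1=[3,0,6,0,2,1](4) P2=[5,7,0,5,4,6](1)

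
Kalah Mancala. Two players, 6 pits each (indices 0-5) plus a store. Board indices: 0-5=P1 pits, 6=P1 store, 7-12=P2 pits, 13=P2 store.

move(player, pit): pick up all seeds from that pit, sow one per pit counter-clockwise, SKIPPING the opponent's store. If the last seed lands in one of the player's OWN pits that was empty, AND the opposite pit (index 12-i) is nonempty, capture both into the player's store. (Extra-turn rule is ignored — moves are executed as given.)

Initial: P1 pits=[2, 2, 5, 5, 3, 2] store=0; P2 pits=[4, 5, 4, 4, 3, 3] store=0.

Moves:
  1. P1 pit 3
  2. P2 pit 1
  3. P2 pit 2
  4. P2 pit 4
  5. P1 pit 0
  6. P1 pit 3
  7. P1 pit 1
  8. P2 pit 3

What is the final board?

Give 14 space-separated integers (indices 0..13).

Move 1: P1 pit3 -> P1=[2,2,5,0,4,3](1) P2=[5,6,4,4,3,3](0)
Move 2: P2 pit1 -> P1=[3,2,5,0,4,3](1) P2=[5,0,5,5,4,4](1)
Move 3: P2 pit2 -> P1=[4,2,5,0,4,3](1) P2=[5,0,0,6,5,5](2)
Move 4: P2 pit4 -> P1=[5,3,6,0,4,3](1) P2=[5,0,0,6,0,6](3)
Move 5: P1 pit0 -> P1=[0,4,7,1,5,4](1) P2=[5,0,0,6,0,6](3)
Move 6: P1 pit3 -> P1=[0,4,7,0,6,4](1) P2=[5,0,0,6,0,6](3)
Move 7: P1 pit1 -> P1=[0,0,8,1,7,5](1) P2=[5,0,0,6,0,6](3)
Move 8: P2 pit3 -> P1=[1,1,9,1,7,5](1) P2=[5,0,0,0,1,7](4)

Answer: 1 1 9 1 7 5 1 5 0 0 0 1 7 4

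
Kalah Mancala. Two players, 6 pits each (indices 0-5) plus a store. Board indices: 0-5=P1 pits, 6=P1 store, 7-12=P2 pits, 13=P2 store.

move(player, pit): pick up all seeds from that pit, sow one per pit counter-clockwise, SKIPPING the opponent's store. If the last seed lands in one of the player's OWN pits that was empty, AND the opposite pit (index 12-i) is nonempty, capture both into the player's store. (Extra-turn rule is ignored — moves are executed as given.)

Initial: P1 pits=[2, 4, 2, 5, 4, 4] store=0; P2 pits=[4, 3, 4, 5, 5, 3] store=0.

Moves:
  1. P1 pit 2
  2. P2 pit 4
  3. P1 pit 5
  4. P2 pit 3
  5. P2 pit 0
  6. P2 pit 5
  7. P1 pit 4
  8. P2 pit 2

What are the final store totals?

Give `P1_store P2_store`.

Move 1: P1 pit2 -> P1=[2,4,0,6,5,4](0) P2=[4,3,4,5,5,3](0)
Move 2: P2 pit4 -> P1=[3,5,1,6,5,4](0) P2=[4,3,4,5,0,4](1)
Move 3: P1 pit5 -> P1=[3,5,1,6,5,0](1) P2=[5,4,5,5,0,4](1)
Move 4: P2 pit3 -> P1=[4,6,1,6,5,0](1) P2=[5,4,5,0,1,5](2)
Move 5: P2 pit0 -> P1=[4,6,1,6,5,0](1) P2=[0,5,6,1,2,6](2)
Move 6: P2 pit5 -> P1=[5,7,2,7,6,0](1) P2=[0,5,6,1,2,0](3)
Move 7: P1 pit4 -> P1=[5,7,2,7,0,1](2) P2=[1,6,7,2,2,0](3)
Move 8: P2 pit2 -> P1=[6,8,3,7,0,1](2) P2=[1,6,0,3,3,1](4)

Answer: 2 4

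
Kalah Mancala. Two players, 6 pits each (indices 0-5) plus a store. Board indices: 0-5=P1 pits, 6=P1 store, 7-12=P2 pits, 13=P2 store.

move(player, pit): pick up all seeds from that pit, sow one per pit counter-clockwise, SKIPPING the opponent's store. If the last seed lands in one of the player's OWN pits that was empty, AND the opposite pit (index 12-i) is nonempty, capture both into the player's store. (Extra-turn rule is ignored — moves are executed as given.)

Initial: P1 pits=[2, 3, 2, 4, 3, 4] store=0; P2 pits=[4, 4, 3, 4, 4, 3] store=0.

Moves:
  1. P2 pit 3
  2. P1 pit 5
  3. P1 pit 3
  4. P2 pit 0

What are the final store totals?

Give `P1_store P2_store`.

Move 1: P2 pit3 -> P1=[3,3,2,4,3,4](0) P2=[4,4,3,0,5,4](1)
Move 2: P1 pit5 -> P1=[3,3,2,4,3,0](1) P2=[5,5,4,0,5,4](1)
Move 3: P1 pit3 -> P1=[3,3,2,0,4,1](2) P2=[6,5,4,0,5,4](1)
Move 4: P2 pit0 -> P1=[3,3,2,0,4,1](2) P2=[0,6,5,1,6,5](2)

Answer: 2 2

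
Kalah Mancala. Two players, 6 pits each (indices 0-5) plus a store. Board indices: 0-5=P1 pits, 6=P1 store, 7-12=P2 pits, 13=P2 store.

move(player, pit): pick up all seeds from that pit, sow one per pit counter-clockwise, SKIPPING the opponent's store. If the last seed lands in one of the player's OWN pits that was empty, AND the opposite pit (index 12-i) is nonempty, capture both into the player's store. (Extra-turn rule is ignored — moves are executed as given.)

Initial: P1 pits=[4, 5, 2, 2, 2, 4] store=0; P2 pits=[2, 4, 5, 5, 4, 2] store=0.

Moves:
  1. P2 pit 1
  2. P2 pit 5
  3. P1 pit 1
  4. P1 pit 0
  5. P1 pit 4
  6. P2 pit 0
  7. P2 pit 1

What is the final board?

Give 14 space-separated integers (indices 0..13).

Move 1: P2 pit1 -> P1=[4,5,2,2,2,4](0) P2=[2,0,6,6,5,3](0)
Move 2: P2 pit5 -> P1=[5,6,2,2,2,4](0) P2=[2,0,6,6,5,0](1)
Move 3: P1 pit1 -> P1=[5,0,3,3,3,5](1) P2=[3,0,6,6,5,0](1)
Move 4: P1 pit0 -> P1=[0,1,4,4,4,6](1) P2=[3,0,6,6,5,0](1)
Move 5: P1 pit4 -> P1=[0,1,4,4,0,7](2) P2=[4,1,6,6,5,0](1)
Move 6: P2 pit0 -> P1=[0,1,4,4,0,7](2) P2=[0,2,7,7,6,0](1)
Move 7: P2 pit1 -> P1=[0,1,4,4,0,7](2) P2=[0,0,8,8,6,0](1)

Answer: 0 1 4 4 0 7 2 0 0 8 8 6 0 1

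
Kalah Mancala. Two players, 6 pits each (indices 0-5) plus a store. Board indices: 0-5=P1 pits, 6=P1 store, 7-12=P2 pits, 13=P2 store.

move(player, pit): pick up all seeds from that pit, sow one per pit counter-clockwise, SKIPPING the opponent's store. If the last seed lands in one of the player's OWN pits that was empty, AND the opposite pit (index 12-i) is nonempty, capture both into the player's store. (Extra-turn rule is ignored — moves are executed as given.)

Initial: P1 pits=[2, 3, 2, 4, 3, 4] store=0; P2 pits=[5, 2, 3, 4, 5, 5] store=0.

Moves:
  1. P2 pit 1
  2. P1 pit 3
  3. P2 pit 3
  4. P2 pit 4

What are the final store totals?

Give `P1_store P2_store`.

Answer: 1 2

Derivation:
Move 1: P2 pit1 -> P1=[2,3,2,4,3,4](0) P2=[5,0,4,5,5,5](0)
Move 2: P1 pit3 -> P1=[2,3,2,0,4,5](1) P2=[6,0,4,5,5,5](0)
Move 3: P2 pit3 -> P1=[3,4,2,0,4,5](1) P2=[6,0,4,0,6,6](1)
Move 4: P2 pit4 -> P1=[4,5,3,1,4,5](1) P2=[6,0,4,0,0,7](2)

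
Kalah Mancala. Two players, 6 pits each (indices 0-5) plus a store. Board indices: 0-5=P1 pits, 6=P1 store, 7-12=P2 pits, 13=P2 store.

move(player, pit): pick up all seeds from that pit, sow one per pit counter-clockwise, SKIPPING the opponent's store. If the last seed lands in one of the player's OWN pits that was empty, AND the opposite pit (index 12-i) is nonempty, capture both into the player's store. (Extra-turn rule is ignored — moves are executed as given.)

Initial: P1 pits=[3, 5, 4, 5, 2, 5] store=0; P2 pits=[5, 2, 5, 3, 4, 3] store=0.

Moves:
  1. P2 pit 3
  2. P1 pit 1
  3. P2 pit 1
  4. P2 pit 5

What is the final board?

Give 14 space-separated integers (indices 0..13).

Move 1: P2 pit3 -> P1=[3,5,4,5,2,5](0) P2=[5,2,5,0,5,4](1)
Move 2: P1 pit1 -> P1=[3,0,5,6,3,6](1) P2=[5,2,5,0,5,4](1)
Move 3: P2 pit1 -> P1=[3,0,0,6,3,6](1) P2=[5,0,6,0,5,4](7)
Move 4: P2 pit5 -> P1=[4,1,1,6,3,6](1) P2=[5,0,6,0,5,0](8)

Answer: 4 1 1 6 3 6 1 5 0 6 0 5 0 8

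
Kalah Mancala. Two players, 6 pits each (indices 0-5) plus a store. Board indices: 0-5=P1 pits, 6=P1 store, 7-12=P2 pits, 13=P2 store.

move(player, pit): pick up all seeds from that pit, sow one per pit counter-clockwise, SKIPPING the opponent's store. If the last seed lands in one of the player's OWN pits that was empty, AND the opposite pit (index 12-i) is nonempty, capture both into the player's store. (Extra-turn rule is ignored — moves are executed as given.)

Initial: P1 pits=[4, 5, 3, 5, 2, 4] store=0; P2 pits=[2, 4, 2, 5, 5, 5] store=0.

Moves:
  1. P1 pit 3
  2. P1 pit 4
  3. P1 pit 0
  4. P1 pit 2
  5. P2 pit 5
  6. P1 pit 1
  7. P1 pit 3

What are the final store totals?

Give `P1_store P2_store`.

Move 1: P1 pit3 -> P1=[4,5,3,0,3,5](1) P2=[3,5,2,5,5,5](0)
Move 2: P1 pit4 -> P1=[4,5,3,0,0,6](2) P2=[4,5,2,5,5,5](0)
Move 3: P1 pit0 -> P1=[0,6,4,1,0,6](8) P2=[4,0,2,5,5,5](0)
Move 4: P1 pit2 -> P1=[0,6,0,2,1,7](9) P2=[4,0,2,5,5,5](0)
Move 5: P2 pit5 -> P1=[1,7,1,3,1,7](9) P2=[4,0,2,5,5,0](1)
Move 6: P1 pit1 -> P1=[1,0,2,4,2,8](10) P2=[5,1,2,5,5,0](1)
Move 7: P1 pit3 -> P1=[1,0,2,0,3,9](11) P2=[6,1,2,5,5,0](1)

Answer: 11 1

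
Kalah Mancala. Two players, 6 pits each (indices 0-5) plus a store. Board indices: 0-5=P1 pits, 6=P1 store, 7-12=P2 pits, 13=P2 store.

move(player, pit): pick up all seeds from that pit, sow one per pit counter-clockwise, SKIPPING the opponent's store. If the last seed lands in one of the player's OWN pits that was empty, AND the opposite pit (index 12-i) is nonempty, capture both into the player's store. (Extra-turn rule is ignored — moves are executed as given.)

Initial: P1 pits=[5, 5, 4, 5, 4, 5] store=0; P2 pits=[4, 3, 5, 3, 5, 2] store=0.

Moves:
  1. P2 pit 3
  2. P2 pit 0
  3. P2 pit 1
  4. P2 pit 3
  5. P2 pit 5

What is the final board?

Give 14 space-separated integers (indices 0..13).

Move 1: P2 pit3 -> P1=[5,5,4,5,4,5](0) P2=[4,3,5,0,6,3](1)
Move 2: P2 pit0 -> P1=[5,5,4,5,4,5](0) P2=[0,4,6,1,7,3](1)
Move 3: P2 pit1 -> P1=[5,5,4,5,4,5](0) P2=[0,0,7,2,8,4](1)
Move 4: P2 pit3 -> P1=[5,5,4,5,4,5](0) P2=[0,0,7,0,9,5](1)
Move 5: P2 pit5 -> P1=[6,6,5,6,4,5](0) P2=[0,0,7,0,9,0](2)

Answer: 6 6 5 6 4 5 0 0 0 7 0 9 0 2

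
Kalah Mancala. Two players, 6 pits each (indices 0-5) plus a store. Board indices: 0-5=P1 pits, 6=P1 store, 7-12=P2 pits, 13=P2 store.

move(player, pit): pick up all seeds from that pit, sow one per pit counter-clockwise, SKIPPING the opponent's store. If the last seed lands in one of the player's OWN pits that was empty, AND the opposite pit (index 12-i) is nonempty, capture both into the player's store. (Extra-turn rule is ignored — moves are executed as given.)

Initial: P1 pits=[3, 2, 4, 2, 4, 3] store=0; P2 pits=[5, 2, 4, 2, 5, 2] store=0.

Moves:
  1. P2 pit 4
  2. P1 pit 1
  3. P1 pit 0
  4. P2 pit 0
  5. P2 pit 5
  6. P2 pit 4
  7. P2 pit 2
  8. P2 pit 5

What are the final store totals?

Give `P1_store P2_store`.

Answer: 0 6

Derivation:
Move 1: P2 pit4 -> P1=[4,3,5,2,4,3](0) P2=[5,2,4,2,0,3](1)
Move 2: P1 pit1 -> P1=[4,0,6,3,5,3](0) P2=[5,2,4,2,0,3](1)
Move 3: P1 pit0 -> P1=[0,1,7,4,6,3](0) P2=[5,2,4,2,0,3](1)
Move 4: P2 pit0 -> P1=[0,1,7,4,6,3](0) P2=[0,3,5,3,1,4](1)
Move 5: P2 pit5 -> P1=[1,2,8,4,6,3](0) P2=[0,3,5,3,1,0](2)
Move 6: P2 pit4 -> P1=[0,2,8,4,6,3](0) P2=[0,3,5,3,0,0](4)
Move 7: P2 pit2 -> P1=[1,2,8,4,6,3](0) P2=[0,3,0,4,1,1](5)
Move 8: P2 pit5 -> P1=[1,2,8,4,6,3](0) P2=[0,3,0,4,1,0](6)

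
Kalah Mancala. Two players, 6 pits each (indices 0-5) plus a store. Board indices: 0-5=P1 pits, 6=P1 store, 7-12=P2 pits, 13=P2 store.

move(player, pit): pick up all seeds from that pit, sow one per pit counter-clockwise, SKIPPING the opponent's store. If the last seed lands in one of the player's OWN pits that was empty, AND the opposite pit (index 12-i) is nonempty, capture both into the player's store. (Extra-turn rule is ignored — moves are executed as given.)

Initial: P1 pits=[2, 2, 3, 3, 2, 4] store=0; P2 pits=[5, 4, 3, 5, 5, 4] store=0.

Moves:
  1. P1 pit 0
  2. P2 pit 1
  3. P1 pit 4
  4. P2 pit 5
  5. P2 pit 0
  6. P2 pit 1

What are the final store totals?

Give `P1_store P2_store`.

Answer: 1 3

Derivation:
Move 1: P1 pit0 -> P1=[0,3,4,3,2,4](0) P2=[5,4,3,5,5,4](0)
Move 2: P2 pit1 -> P1=[0,3,4,3,2,4](0) P2=[5,0,4,6,6,5](0)
Move 3: P1 pit4 -> P1=[0,3,4,3,0,5](1) P2=[5,0,4,6,6,5](0)
Move 4: P2 pit5 -> P1=[1,4,5,4,0,5](1) P2=[5,0,4,6,6,0](1)
Move 5: P2 pit0 -> P1=[0,4,5,4,0,5](1) P2=[0,1,5,7,7,0](3)
Move 6: P2 pit1 -> P1=[0,4,5,4,0,5](1) P2=[0,0,6,7,7,0](3)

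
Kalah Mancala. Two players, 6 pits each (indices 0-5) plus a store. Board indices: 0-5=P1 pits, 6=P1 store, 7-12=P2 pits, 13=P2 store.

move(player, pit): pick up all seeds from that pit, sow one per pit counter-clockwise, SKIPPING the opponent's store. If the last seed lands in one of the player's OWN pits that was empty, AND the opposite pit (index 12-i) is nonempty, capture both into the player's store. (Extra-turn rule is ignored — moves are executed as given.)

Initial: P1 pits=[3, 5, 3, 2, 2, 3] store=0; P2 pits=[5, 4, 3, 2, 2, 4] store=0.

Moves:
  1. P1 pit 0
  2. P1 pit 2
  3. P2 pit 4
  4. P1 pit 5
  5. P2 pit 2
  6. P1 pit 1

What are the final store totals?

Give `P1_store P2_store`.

Move 1: P1 pit0 -> P1=[0,6,4,3,2,3](0) P2=[5,4,3,2,2,4](0)
Move 2: P1 pit2 -> P1=[0,6,0,4,3,4](1) P2=[5,4,3,2,2,4](0)
Move 3: P2 pit4 -> P1=[0,6,0,4,3,4](1) P2=[5,4,3,2,0,5](1)
Move 4: P1 pit5 -> P1=[0,6,0,4,3,0](2) P2=[6,5,4,2,0,5](1)
Move 5: P2 pit2 -> P1=[0,6,0,4,3,0](2) P2=[6,5,0,3,1,6](2)
Move 6: P1 pit1 -> P1=[0,0,1,5,4,1](3) P2=[7,5,0,3,1,6](2)

Answer: 3 2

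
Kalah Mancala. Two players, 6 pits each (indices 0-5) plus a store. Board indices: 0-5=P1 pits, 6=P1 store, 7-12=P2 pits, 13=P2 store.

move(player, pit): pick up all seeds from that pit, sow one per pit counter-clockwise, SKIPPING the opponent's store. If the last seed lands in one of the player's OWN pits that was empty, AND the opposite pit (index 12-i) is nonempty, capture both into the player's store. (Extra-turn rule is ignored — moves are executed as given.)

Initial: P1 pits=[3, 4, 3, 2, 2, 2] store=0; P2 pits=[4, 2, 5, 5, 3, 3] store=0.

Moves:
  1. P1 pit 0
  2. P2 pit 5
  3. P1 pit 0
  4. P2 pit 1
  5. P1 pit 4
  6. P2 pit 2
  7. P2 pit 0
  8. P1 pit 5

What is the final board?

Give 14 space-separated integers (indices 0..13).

Answer: 1 8 4 3 0 0 2 1 2 1 8 5 1 2

Derivation:
Move 1: P1 pit0 -> P1=[0,5,4,3,2,2](0) P2=[4,2,5,5,3,3](0)
Move 2: P2 pit5 -> P1=[1,6,4,3,2,2](0) P2=[4,2,5,5,3,0](1)
Move 3: P1 pit0 -> P1=[0,7,4,3,2,2](0) P2=[4,2,5,5,3,0](1)
Move 4: P2 pit1 -> P1=[0,7,4,3,2,2](0) P2=[4,0,6,6,3,0](1)
Move 5: P1 pit4 -> P1=[0,7,4,3,0,3](1) P2=[4,0,6,6,3,0](1)
Move 6: P2 pit2 -> P1=[1,8,4,3,0,3](1) P2=[4,0,0,7,4,1](2)
Move 7: P2 pit0 -> P1=[1,8,4,3,0,3](1) P2=[0,1,1,8,5,1](2)
Move 8: P1 pit5 -> P1=[1,8,4,3,0,0](2) P2=[1,2,1,8,5,1](2)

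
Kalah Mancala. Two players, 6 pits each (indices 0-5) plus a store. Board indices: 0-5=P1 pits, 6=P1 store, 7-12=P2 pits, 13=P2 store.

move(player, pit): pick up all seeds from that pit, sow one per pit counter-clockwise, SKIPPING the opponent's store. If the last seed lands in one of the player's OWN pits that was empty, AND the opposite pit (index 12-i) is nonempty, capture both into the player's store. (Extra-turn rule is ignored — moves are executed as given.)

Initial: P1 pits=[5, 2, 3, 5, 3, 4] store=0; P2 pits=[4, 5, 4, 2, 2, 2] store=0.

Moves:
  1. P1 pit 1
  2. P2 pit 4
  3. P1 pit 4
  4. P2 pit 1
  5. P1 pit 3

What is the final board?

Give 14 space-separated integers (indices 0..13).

Move 1: P1 pit1 -> P1=[5,0,4,6,3,4](0) P2=[4,5,4,2,2,2](0)
Move 2: P2 pit4 -> P1=[5,0,4,6,3,4](0) P2=[4,5,4,2,0,3](1)
Move 3: P1 pit4 -> P1=[5,0,4,6,0,5](1) P2=[5,5,4,2,0,3](1)
Move 4: P2 pit1 -> P1=[5,0,4,6,0,5](1) P2=[5,0,5,3,1,4](2)
Move 5: P1 pit3 -> P1=[5,0,4,0,1,6](2) P2=[6,1,6,3,1,4](2)

Answer: 5 0 4 0 1 6 2 6 1 6 3 1 4 2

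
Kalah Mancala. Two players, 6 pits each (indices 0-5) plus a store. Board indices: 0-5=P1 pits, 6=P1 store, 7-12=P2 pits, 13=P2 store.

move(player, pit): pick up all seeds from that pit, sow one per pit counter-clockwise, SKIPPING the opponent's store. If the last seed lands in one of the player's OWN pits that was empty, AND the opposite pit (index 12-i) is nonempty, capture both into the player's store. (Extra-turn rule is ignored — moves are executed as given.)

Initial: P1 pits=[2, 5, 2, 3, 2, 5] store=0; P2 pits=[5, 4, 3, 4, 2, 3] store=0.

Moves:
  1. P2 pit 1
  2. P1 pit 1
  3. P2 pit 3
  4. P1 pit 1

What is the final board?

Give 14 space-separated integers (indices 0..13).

Answer: 3 0 4 4 3 6 1 5 0 4 0 4 5 1

Derivation:
Move 1: P2 pit1 -> P1=[2,5,2,3,2,5](0) P2=[5,0,4,5,3,4](0)
Move 2: P1 pit1 -> P1=[2,0,3,4,3,6](1) P2=[5,0,4,5,3,4](0)
Move 3: P2 pit3 -> P1=[3,1,3,4,3,6](1) P2=[5,0,4,0,4,5](1)
Move 4: P1 pit1 -> P1=[3,0,4,4,3,6](1) P2=[5,0,4,0,4,5](1)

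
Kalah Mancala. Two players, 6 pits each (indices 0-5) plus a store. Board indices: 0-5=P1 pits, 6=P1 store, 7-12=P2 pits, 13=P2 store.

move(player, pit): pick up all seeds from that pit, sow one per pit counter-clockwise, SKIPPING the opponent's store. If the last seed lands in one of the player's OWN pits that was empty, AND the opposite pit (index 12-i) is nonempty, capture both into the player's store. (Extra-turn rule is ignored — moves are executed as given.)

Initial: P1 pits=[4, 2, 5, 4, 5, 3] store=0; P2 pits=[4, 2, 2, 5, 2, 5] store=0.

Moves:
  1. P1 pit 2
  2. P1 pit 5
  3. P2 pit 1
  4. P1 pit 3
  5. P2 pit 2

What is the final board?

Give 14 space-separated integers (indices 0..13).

Move 1: P1 pit2 -> P1=[4,2,0,5,6,4](1) P2=[5,2,2,5,2,5](0)
Move 2: P1 pit5 -> P1=[4,2,0,5,6,0](2) P2=[6,3,3,5,2,5](0)
Move 3: P2 pit1 -> P1=[4,2,0,5,6,0](2) P2=[6,0,4,6,3,5](0)
Move 4: P1 pit3 -> P1=[4,2,0,0,7,1](3) P2=[7,1,4,6,3,5](0)
Move 5: P2 pit2 -> P1=[4,2,0,0,7,1](3) P2=[7,1,0,7,4,6](1)

Answer: 4 2 0 0 7 1 3 7 1 0 7 4 6 1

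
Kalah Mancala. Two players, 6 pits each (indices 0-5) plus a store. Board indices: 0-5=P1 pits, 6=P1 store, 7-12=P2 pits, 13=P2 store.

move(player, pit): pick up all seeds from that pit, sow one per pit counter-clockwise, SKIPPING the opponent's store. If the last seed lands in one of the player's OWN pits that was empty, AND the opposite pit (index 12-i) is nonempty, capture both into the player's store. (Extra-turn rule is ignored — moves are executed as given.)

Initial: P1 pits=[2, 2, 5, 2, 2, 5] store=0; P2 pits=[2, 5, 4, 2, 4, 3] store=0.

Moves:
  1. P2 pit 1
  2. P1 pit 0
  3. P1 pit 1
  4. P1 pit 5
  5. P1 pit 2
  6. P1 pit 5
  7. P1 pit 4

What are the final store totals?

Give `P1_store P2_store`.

Answer: 4 1

Derivation:
Move 1: P2 pit1 -> P1=[2,2,5,2,2,5](0) P2=[2,0,5,3,5,4](1)
Move 2: P1 pit0 -> P1=[0,3,6,2,2,5](0) P2=[2,0,5,3,5,4](1)
Move 3: P1 pit1 -> P1=[0,0,7,3,3,5](0) P2=[2,0,5,3,5,4](1)
Move 4: P1 pit5 -> P1=[0,0,7,3,3,0](1) P2=[3,1,6,4,5,4](1)
Move 5: P1 pit2 -> P1=[0,0,0,4,4,1](2) P2=[4,2,7,4,5,4](1)
Move 6: P1 pit5 -> P1=[0,0,0,4,4,0](3) P2=[4,2,7,4,5,4](1)
Move 7: P1 pit4 -> P1=[0,0,0,4,0,1](4) P2=[5,3,7,4,5,4](1)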